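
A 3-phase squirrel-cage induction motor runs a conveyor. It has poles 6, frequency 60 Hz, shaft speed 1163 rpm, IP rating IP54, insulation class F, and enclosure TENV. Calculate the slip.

3.1 %

n_s = 120f/p = 120×60/6 = 1200 rpm
s = (n_s − n)/n_s = (1200 − 1163)/1200 = 0.0308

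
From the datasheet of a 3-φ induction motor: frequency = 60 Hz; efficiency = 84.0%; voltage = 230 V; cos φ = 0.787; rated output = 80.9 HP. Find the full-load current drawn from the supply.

229 A

P_out = 80.9 × 746 = 60351 W
P_in = P_out / η = 60351 / 0.840 = 71846 W
I_L = P_in / (√3·V_L·cosφ) = 71846 / (1.732 × 230 × 0.787) = 229 A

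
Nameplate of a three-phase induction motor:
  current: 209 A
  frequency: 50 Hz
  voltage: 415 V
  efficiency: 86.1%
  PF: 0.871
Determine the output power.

P_in = √3·V·I·cosφ = 1.732 × 415 × 209 × 0.871 = 130846 W
P_out = η·P_in = 0.861 × 130846 = 112658 W

113 kW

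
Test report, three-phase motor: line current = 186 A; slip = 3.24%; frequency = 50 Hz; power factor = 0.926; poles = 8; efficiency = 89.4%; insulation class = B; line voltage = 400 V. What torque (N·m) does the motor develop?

P_in = √3·V·I·cosφ = 1.732 × 400 × 186 × 0.926 = 119325 W
P_out = η·P_in = 0.894 × 119325 = 106677 W
n_s = 120×50/8 = 750 rpm; n = 750×(1−0.0324) = 726 rpm
ω = 2π×726/60 = 76.03 rad/s
τ = P_out/ω = 106677/76.03 = 1400 N·m

1400 N·m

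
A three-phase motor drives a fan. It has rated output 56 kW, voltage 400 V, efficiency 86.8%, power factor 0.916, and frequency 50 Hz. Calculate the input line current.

P_out = 56 kW = 56000 W
P_in = P_out / η = 56000 / 0.868 = 64516 W
I_L = P_in / (√3·V_L·cosφ) = 64516 / (1.732 × 400 × 0.916) = 102 A

102 A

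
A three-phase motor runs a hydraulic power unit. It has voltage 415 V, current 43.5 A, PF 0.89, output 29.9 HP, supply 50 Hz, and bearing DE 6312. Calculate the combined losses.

P_in = √3·V·I·cosφ = 1.732×415×43.5×0.89 = 27828 W
P_out = 29.9×746 = 22305 W
Losses = P_in − P_out = 27828 − 22305 = 5523 W

5520 W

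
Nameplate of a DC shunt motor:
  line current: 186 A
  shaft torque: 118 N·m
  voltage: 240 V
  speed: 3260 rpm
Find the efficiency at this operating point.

90.2 %

ω = 2π × 3260/60 = 341.4 rad/s; P_out = τω = 118 × 341.4 = 40285 W
P_in = V·I = 240 × 186 = 44640 W
η = P_out / P_in = 40285 / 44640 = 0.902 = 90.2%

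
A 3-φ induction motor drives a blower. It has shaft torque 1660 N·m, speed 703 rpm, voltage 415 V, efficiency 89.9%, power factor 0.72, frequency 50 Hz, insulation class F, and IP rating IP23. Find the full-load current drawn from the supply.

263 A

ω = 2π×703/60 = 73.62 rad/s; P_out = τω = 1660 × 73.62 = 122209 W
P_in = P_out / η = 122209 / 0.899 = 135939 W
I_L = P_in / (√3·V_L·cosφ) = 135939 / (1.732 × 415 × 0.72) = 263 A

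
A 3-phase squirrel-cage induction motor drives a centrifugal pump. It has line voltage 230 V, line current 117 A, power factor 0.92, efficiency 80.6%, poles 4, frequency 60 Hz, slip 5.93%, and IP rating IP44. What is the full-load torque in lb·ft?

144 lb·ft

P_in = √3·V·I·cosφ = 1.732 × 230 × 117 × 0.92 = 42879 W
P_out = η·P_in = 0.806 × 42879 = 34560 W
n_s = 120×60/4 = 1800 rpm; n = 1800×(1−0.0593) = 1693 rpm
ω = 2π×1693/60 = 177.3 rad/s
τ = P_out/ω = 34560/177.3 = 194.9 N·m
In lb·ft: 194.9/1.356 = 144 lb·ft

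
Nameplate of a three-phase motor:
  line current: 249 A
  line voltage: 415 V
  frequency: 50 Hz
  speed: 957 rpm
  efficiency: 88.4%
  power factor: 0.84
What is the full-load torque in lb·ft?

P_in = √3·V·I·cosφ = 1.732 × 415 × 249 × 0.84 = 150340 W
P_out = η·P_in = 0.884 × 150340 = 132901 W
n = 957 rpm
ω = 2π×957/60 = 100.2 rad/s
τ = P_out/ω = 132901/100.2 = 1326 N·m
In lb·ft: 1326/1.356 = 978 lb·ft

978 lb·ft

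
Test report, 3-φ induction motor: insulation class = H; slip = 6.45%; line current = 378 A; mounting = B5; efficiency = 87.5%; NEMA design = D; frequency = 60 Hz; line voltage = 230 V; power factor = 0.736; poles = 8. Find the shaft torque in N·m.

1100 N·m

P_in = √3·V·I·cosφ = 1.732 × 230 × 378 × 0.736 = 110827 W
P_out = η·P_in = 0.875 × 110827 = 96974 W
n_s = 120×60/8 = 900 rpm; n = 900×(1−0.0645) = 842 rpm
ω = 2π×842/60 = 88.17 rad/s
τ = P_out/ω = 96974/88.17 = 1100 N·m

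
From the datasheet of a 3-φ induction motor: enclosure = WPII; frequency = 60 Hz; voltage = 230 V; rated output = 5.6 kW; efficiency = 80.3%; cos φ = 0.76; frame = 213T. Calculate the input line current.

23 A

P_out = 5.6 kW = 5600 W
P_in = P_out / η = 5600 / 0.803 = 6974 W
I_L = P_in / (√3·V_L·cosφ) = 6974 / (1.732 × 230 × 0.76) = 23 A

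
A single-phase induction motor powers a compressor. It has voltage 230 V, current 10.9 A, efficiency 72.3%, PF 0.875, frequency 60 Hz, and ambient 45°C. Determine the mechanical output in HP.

P_in = V·I·cosφ = 230 × 10.9 × 0.875 = 2194 W
P_out = η·P_in = 0.723 × 2194 = 1586 W
= 1586/746 = 2.13 HP

2.13 HP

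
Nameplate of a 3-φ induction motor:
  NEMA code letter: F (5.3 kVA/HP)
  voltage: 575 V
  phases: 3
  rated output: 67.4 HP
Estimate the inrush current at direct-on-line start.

S_LR = 5.3 × 67.4 = 357.22 kVA
I_LR = S_LR/(√3·V_L) = 357220/(1.732×575) = 359 A

359 A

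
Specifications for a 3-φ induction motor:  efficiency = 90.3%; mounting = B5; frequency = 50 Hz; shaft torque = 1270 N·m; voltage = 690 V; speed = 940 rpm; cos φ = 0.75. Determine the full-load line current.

ω = 2π×940/60 = 98.44 rad/s; P_out = τω = 1270 × 98.44 = 125019 W
P_in = P_out / η = 125019 / 0.903 = 138449 W
I_L = P_in / (√3·V_L·cosφ) = 138449 / (1.732 × 690 × 0.75) = 154 A

154 A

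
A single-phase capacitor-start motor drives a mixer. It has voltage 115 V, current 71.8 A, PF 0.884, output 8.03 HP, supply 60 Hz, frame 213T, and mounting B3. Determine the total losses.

1310 W

P_in = V·I·cosφ = 115×71.8×0.884 = 7299 W
P_out = 8.03×746 = 5990 W
Losses = P_in − P_out = 7299 − 5990 = 1309 W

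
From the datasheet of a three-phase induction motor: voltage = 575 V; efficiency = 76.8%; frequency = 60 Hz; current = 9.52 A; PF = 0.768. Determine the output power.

P_in = √3·V·I·cosφ = 1.732 × 575 × 9.52 × 0.768 = 7281 W
P_out = η·P_in = 0.768 × 7281 = 5592 W

5.59 kW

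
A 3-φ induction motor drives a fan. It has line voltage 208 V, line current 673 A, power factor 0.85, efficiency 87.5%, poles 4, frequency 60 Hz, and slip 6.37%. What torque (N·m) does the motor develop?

1020 N·m

P_in = √3·V·I·cosφ = 1.732 × 208 × 673 × 0.85 = 206084 W
P_out = η·P_in = 0.875 × 206084 = 180324 W
n_s = 120×60/4 = 1800 rpm; n = 1800×(1−0.0637) = 1685 rpm
ω = 2π×1685/60 = 176.5 rad/s
τ = P_out/ω = 180324/176.5 = 1020 N·m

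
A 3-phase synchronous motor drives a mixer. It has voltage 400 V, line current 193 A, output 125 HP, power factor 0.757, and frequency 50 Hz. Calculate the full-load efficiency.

P_out = 125 × 746 = 93250 W
P_in = √3·V_L·I_L·cosφ = 1.732 × 400 × 193 × 0.757 = 101219 W
η = P_out / P_in = 93250 / 101219 = 0.921 = 92.1%

92.1 %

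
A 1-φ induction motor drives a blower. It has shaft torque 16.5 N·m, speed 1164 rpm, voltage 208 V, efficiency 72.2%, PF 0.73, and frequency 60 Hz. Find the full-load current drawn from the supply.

18.3 A

ω = 2π×1164/60 = 121.9 rad/s; P_out = τω = 16.5 × 121.9 = 2011 W
P_in = P_out / η = 2011 / 0.722 = 2785 W
I = P_in / (V·cosφ) = 2785 / (208 × 0.73) = 18.3 A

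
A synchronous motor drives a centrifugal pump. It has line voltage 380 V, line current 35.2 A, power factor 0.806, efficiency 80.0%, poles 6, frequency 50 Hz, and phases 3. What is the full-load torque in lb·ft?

P_in = √3·V·I·cosφ = 1.732 × 380 × 35.2 × 0.806 = 18673 W
P_out = η·P_in = 0.8 × 18673 = 14938 W
n = n_s = 120×50/6 = 1000 rpm (synchronous)
ω = 2π×1000/60 = 104.7 rad/s
τ = P_out/ω = 14938/104.7 = 142.7 N·m
In lb·ft: 142.7/1.356 = 105 lb·ft

105 lb·ft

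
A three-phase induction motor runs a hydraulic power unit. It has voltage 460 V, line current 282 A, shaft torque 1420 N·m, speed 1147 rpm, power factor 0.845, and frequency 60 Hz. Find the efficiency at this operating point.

89.8 %

ω = 2π × 1147/60 = 120.1 rad/s; P_out = τω = 1420 × 120.1 = 170542 W
P_in = √3·V_L·I_L·cosφ = 1.732 × 460 × 282 × 0.845 = 189850 W
η = P_out / P_in = 170542 / 189850 = 0.898 = 89.8%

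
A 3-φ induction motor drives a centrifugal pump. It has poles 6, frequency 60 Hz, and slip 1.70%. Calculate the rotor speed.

1180 rpm

n_s = 120f/p = 120×60/6 = 1200 rpm
n = n_s(1 − s) = 1200 × (1 − 0.017) = 1180 rpm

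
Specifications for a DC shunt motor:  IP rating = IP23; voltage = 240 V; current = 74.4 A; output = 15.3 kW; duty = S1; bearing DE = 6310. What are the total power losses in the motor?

2.56 kW

P_in = V·I = 240×74.4 = 17856 W
P_out = 15300 W
Losses = P_in − P_out = 17856 − 15300 = 2556 W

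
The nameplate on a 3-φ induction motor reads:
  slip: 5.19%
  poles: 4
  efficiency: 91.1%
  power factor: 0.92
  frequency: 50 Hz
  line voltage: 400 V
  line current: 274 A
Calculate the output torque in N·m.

P_in = √3·V·I·cosφ = 1.732 × 400 × 274 × 0.92 = 174641 W
P_out = η·P_in = 0.911 × 174641 = 159098 W
n_s = 120×50/4 = 1500 rpm; n = 1500×(1−0.0519) = 1422 rpm
ω = 2π×1422/60 = 148.9 rad/s
τ = P_out/ω = 159098/148.9 = 1070 N·m

1070 N·m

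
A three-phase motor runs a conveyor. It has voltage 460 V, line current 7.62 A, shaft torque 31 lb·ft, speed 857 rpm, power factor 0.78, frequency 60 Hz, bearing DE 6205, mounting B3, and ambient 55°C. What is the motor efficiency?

τ = 31 lb·ft × 1.356 = 42.04 N·m
ω = 2π × 857/60 = 89.74 rad/s; P_out = τω = 42.04 × 89.74 = 3773 W
P_in = √3·V_L·I_L·cosφ = 1.732 × 460 × 7.62 × 0.78 = 4735 W
η = P_out / P_in = 3773 / 4735 = 0.797 = 79.7%

79.7 %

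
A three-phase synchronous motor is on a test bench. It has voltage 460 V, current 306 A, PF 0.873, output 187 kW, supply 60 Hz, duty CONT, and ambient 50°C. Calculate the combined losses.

P_in = √3·V·I·cosφ = 1.732×460×306×0.873 = 212834 W
P_out = 187000 W
Losses = P_in − P_out = 212834 − 187000 = 25834 W

25.8 kW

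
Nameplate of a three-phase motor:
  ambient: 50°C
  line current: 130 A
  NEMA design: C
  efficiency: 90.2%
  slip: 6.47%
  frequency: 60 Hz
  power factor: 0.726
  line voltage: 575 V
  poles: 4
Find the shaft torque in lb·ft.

P_in = √3·V·I·cosφ = 1.732 × 575 × 130 × 0.726 = 93993 W
P_out = η·P_in = 0.902 × 93993 = 84782 W
n_s = 120×60/4 = 1800 rpm; n = 1800×(1−0.0647) = 1684 rpm
ω = 2π×1684/60 = 176.3 rad/s
τ = P_out/ω = 84782/176.3 = 480.9 N·m
In lb·ft: 480.9/1.356 = 355 lb·ft

355 lb·ft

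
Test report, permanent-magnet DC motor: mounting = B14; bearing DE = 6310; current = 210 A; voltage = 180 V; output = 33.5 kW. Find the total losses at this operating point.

4.3 kW

P_in = V·I = 180×210 = 37800 W
P_out = 33500 W
Losses = P_in − P_out = 37800 − 33500 = 4300 W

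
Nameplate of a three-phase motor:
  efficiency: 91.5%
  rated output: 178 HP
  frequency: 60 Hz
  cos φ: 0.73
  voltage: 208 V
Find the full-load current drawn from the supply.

P_out = 178 × 746 = 132788 W
P_in = P_out / η = 132788 / 0.915 = 145123 W
I_L = P_in / (√3·V_L·cosφ) = 145123 / (1.732 × 208 × 0.73) = 552 A

552 A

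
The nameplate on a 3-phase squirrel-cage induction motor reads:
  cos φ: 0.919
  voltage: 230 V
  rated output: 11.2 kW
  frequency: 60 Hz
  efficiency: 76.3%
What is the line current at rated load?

P_out = 11.2 kW = 11200 W
P_in = P_out / η = 11200 / 0.763 = 14679 W
I_L = P_in / (√3·V_L·cosφ) = 14679 / (1.732 × 230 × 0.919) = 40.1 A

40.1 A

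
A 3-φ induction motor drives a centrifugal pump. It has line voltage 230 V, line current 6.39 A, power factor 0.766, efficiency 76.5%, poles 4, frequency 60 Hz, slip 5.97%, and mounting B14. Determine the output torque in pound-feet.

6.21 lb·ft

P_in = √3·V·I·cosφ = 1.732 × 230 × 6.39 × 0.766 = 1950 W
P_out = η·P_in = 0.765 × 1950 = 1492 W
n_s = 120×60/4 = 1800 rpm; n = 1800×(1−0.0597) = 1693 rpm
ω = 2π×1693/60 = 177.3 rad/s
τ = P_out/ω = 1492/177.3 = 8.415 N·m
In lb·ft: 8.415/1.356 = 6.21 lb·ft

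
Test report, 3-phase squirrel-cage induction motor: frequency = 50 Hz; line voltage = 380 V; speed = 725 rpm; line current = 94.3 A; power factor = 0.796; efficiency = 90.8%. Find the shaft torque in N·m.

P_in = √3·V·I·cosφ = 1.732 × 380 × 94.3 × 0.796 = 49403 W
P_out = η·P_in = 0.908 × 49403 = 44858 W
n = 725 rpm
ω = 2π×725/60 = 75.92 rad/s
τ = P_out/ω = 44858/75.92 = 591 N·m

591 N·m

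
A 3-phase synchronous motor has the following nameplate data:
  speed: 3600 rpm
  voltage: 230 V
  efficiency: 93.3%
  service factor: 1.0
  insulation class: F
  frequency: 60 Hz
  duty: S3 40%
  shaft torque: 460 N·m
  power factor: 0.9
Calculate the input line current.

518 A

ω = 2π×3600/60 = 377 rad/s; P_out = τω = 460 × 377 = 173420 W
P_in = P_out / η = 173420 / 0.933 = 185874 W
I_L = P_in / (√3·V_L·cosφ) = 185874 / (1.732 × 230 × 0.9) = 518 A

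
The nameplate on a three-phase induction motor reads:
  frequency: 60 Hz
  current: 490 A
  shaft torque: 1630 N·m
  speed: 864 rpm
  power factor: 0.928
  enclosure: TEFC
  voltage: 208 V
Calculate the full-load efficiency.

90.0 %

ω = 2π × 864/60 = 90.48 rad/s; P_out = τω = 1630 × 90.48 = 147482 W
P_in = √3·V_L·I_L·cosφ = 1.732 × 208 × 490 × 0.928 = 163816 W
η = P_out / P_in = 147482 / 163816 = 0.900 = 90.0%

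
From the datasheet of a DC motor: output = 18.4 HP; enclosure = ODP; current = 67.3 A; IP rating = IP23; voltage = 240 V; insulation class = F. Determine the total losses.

P_in = V·I = 240×67.3 = 16152 W
P_out = 18.4×746 = 13726 W
Losses = P_in − P_out = 16152 − 13726 = 2426 W

2430 W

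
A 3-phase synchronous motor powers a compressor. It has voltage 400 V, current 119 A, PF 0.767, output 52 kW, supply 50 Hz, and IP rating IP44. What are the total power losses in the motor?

P_in = √3·V·I·cosφ = 1.732×400×119×0.767 = 63234 W
P_out = 52000 W
Losses = P_in − P_out = 63234 − 52000 = 11234 W

11.2 kW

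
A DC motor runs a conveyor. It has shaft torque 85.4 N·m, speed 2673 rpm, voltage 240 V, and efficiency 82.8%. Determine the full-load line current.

ω = 2π×2673/60 = 279.9 rad/s; P_out = τω = 85.4 × 279.9 = 23903 W
P_in = P_out / η = 23903 / 0.828 = 28868 W
I = P_in / V = 28868 / 240 = 120 A

120 A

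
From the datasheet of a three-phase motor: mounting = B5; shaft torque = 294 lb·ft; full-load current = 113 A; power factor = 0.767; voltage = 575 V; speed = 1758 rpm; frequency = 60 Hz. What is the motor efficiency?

τ = 294 lb·ft × 1.356 = 398.7 N·m
ω = 2π × 1758/60 = 184.1 rad/s; P_out = τω = 398.7 × 184.1 = 73401 W
P_in = √3·V_L·I_L·cosφ = 1.732 × 575 × 113 × 0.767 = 86316 W
η = P_out / P_in = 73401 / 86316 = 0.850 = 85.0%

85.0 %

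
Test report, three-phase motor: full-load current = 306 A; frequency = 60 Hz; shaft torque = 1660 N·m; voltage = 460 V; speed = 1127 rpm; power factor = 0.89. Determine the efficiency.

ω = 2π × 1127/60 = 118 rad/s; P_out = τω = 1660 × 118 = 195880 W
P_in = √3·V_L·I_L·cosφ = 1.732 × 460 × 306 × 0.89 = 216979 W
η = P_out / P_in = 195880 / 216979 = 0.903 = 90.3%

90.3 %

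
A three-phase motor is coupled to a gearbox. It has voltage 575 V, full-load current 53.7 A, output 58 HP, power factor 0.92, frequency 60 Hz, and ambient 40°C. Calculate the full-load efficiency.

87.9 %

P_out = 58 × 746 = 43268 W
P_in = √3·V_L·I_L·cosφ = 1.732 × 575 × 53.7 × 0.92 = 49201 W
η = P_out / P_in = 43268 / 49201 = 0.879 = 87.9%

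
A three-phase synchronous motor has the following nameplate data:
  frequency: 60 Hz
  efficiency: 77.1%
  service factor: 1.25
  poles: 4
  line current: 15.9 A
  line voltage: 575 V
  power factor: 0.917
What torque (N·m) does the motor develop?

59.4 N·m

P_in = √3·V·I·cosφ = 1.732 × 575 × 15.9 × 0.917 = 14521 W
P_out = η·P_in = 0.771 × 14521 = 11196 W
n = n_s = 120×60/4 = 1800 rpm (synchronous)
ω = 2π×1800/60 = 188.5 rad/s
τ = P_out/ω = 11196/188.5 = 59.4 N·m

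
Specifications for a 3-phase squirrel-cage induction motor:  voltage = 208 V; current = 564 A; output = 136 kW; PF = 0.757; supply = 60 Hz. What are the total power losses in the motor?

P_in = √3·V·I·cosφ = 1.732×208×564×0.757 = 153811 W
P_out = 136000 W
Losses = P_in − P_out = 153811 − 136000 = 17811 W

17800 W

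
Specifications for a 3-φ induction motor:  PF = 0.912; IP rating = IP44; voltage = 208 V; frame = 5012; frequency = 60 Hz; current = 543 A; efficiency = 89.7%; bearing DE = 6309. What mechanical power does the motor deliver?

160 kW

P_in = √3·V·I·cosφ = 1.732 × 208 × 543 × 0.912 = 178405 W
P_out = η·P_in = 0.897 × 178405 = 160029 W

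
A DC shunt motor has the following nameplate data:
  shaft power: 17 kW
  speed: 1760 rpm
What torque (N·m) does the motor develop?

ω = 2π × 1760/60 = 184.3 rad/s
τ = P/ω = 17000/184.3 = 92.2 N·m

92.2 N·m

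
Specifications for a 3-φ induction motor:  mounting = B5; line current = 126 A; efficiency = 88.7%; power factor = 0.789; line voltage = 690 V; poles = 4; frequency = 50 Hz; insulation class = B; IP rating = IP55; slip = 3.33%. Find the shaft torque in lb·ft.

512 lb·ft

P_in = √3·V·I·cosφ = 1.732 × 690 × 126 × 0.789 = 118808 W
P_out = η·P_in = 0.887 × 118808 = 105383 W
n_s = 120×50/4 = 1500 rpm; n = 1500×(1−0.0333) = 1450 rpm
ω = 2π×1450/60 = 151.8 rad/s
τ = P_out/ω = 105383/151.8 = 694.2 N·m
In lb·ft: 694.2/1.356 = 512 lb·ft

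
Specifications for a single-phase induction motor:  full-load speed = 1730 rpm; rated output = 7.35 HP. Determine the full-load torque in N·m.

P_out = 7.35 × 746 = 5483 W
ω = 2π × 1730/60 = 181.2 rad/s
τ = P_out/ω = 5483/181.2 = 30.3 N·m

30.3 N·m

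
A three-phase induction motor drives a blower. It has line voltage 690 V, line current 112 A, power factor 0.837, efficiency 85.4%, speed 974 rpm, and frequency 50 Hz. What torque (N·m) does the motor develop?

P_in = √3·V·I·cosφ = 1.732 × 690 × 112 × 0.837 = 112032 W
P_out = η·P_in = 0.854 × 112032 = 95675 W
n = 974 rpm
ω = 2π×974/60 = 102 rad/s
τ = P_out/ω = 95675/102 = 938 N·m

938 N·m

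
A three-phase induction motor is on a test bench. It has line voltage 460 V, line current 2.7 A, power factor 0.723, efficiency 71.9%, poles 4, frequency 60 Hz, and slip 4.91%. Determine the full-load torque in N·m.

P_in = √3·V·I·cosφ = 1.732 × 460 × 2.7 × 0.723 = 1555 W
P_out = η·P_in = 0.719 × 1555 = 1118 W
n_s = 120×60/4 = 1800 rpm; n = 1800×(1−0.0491) = 1712 rpm
ω = 2π×1712/60 = 179.3 rad/s
τ = P_out/ω = 1118/179.3 = 6.24 N·m

6.24 N·m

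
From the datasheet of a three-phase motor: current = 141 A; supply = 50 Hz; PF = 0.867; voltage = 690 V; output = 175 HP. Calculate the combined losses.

15.5 kW

P_in = √3·V·I·cosφ = 1.732×690×141×0.867 = 146095 W
P_out = 175×746 = 130550 W
Losses = P_in − P_out = 146095 − 130550 = 15545 W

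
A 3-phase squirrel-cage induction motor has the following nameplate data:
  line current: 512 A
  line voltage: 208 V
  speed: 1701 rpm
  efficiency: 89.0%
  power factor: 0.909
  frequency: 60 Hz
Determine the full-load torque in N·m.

P_in = √3·V·I·cosφ = 1.732 × 208 × 512 × 0.909 = 167666 W
P_out = η·P_in = 0.89 × 167666 = 149223 W
n = 1701 rpm
ω = 2π×1701/60 = 178.1 rad/s
τ = P_out/ω = 149223/178.1 = 838 N·m

838 N·m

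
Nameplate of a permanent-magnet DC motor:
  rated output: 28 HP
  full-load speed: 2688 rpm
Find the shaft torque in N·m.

P_out = 28 × 746 = 20888 W
ω = 2π × 2688/60 = 281.5 rad/s
τ = P_out/ω = 20888/281.5 = 74.2 N·m

74.2 N·m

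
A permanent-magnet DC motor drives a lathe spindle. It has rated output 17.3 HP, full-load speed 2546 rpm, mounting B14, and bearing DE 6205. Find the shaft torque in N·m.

P_out = 17.3 × 746 = 12906 W
ω = 2π × 2546/60 = 266.6 rad/s
τ = P_out/ω = 12906/266.6 = 48.4 N·m

48.4 N·m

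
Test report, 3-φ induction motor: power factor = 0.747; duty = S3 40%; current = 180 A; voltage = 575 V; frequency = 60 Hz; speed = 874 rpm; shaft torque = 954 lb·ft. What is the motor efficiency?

τ = 954 lb·ft × 1.356 = 1294 N·m
ω = 2π × 874/60 = 91.53 rad/s; P_out = τω = 1294 × 91.53 = 118440 W
P_in = √3·V_L·I_L·cosφ = 1.732 × 575 × 180 × 0.747 = 133909 W
η = P_out / P_in = 118440 / 133909 = 0.884 = 88.4%

88.4 %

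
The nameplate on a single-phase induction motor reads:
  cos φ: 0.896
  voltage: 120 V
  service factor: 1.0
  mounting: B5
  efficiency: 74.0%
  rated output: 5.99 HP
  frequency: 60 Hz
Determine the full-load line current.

P_out = 5.99 × 746 = 4469 W
P_in = P_out / η = 4469 / 0.740 = 6039 W
I = P_in / (V·cosφ) = 6039 / (120 × 0.896) = 56.2 A

56.2 A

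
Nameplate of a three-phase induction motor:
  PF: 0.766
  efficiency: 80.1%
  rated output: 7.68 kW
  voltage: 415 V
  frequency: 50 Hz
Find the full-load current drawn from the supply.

P_out = 7.68 kW = 7680 W
P_in = P_out / η = 7680 / 0.801 = 9588 W
I_L = P_in / (√3·V_L·cosφ) = 9588 / (1.732 × 415 × 0.766) = 17.4 A

17.4 A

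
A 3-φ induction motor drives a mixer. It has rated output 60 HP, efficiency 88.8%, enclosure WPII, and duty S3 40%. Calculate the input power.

50.4 kW

P_out = 60 × 746 = 44760 W
P_in = P_out/η = 44760/0.888 = 50405 W = 50.4 kW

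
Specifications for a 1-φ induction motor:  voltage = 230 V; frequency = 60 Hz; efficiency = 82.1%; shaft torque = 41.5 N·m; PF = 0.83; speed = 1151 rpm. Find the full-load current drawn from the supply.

ω = 2π×1151/60 = 120.5 rad/s; P_out = τω = 41.5 × 120.5 = 5001 W
P_in = P_out / η = 5001 / 0.821 = 6091 W
I = P_in / (V·cosφ) = 6091 / (230 × 0.83) = 31.9 A

31.9 A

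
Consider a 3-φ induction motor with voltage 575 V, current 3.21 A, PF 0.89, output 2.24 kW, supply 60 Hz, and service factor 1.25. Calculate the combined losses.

P_in = √3·V·I·cosφ = 1.732×575×3.21×0.89 = 2845 W
P_out = 2240 W
Losses = P_in − P_out = 2845 − 2240 = 605 W

605 W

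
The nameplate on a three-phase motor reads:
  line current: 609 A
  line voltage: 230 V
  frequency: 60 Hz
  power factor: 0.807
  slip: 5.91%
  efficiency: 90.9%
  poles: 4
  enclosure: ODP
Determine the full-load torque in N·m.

P_in = √3·V·I·cosφ = 1.732 × 230 × 609 × 0.807 = 195779 W
P_out = η·P_in = 0.909 × 195779 = 177963 W
n_s = 120×60/4 = 1800 rpm; n = 1800×(1−0.0591) = 1694 rpm
ω = 2π×1694/60 = 177.4 rad/s
τ = P_out/ω = 177963/177.4 = 1000 N·m

1000 N·m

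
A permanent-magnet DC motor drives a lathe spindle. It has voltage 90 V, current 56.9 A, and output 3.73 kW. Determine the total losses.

1390 W

P_in = V·I = 90×56.9 = 5121 W
P_out = 3730 W
Losses = P_in − P_out = 5121 − 3730 = 1391 W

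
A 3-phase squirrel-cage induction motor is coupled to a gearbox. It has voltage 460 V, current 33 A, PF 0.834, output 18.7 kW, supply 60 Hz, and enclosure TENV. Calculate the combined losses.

P_in = √3·V·I·cosφ = 1.732×460×33×0.834 = 21927 W
P_out = 18700 W
Losses = P_in − P_out = 21927 − 18700 = 3227 W

3230 W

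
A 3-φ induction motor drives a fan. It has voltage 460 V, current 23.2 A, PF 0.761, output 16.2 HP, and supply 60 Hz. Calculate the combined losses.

P_in = √3·V·I·cosφ = 1.732×460×23.2×0.761 = 14066 W
P_out = 16.2×746 = 12085 W
Losses = P_in − P_out = 14066 − 12085 = 1981 W

1.98 kW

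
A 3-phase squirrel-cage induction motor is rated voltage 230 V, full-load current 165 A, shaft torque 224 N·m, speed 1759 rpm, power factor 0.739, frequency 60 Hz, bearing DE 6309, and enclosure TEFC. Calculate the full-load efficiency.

ω = 2π × 1759/60 = 184.2 rad/s; P_out = τω = 224 × 184.2 = 41261 W
P_in = √3·V_L·I_L·cosφ = 1.732 × 230 × 165 × 0.739 = 48574 W
η = P_out / P_in = 41261 / 48574 = 0.849 = 84.9%

84.9 %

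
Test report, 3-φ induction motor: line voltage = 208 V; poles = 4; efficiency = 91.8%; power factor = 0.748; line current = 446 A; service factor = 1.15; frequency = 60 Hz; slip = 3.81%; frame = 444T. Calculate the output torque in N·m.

609 N·m

P_in = √3·V·I·cosφ = 1.732 × 208 × 446 × 0.748 = 120184 W
P_out = η·P_in = 0.918 × 120184 = 110329 W
n_s = 120×60/4 = 1800 rpm; n = 1800×(1−0.0381) = 1731 rpm
ω = 2π×1731/60 = 181.3 rad/s
τ = P_out/ω = 110329/181.3 = 609 N·m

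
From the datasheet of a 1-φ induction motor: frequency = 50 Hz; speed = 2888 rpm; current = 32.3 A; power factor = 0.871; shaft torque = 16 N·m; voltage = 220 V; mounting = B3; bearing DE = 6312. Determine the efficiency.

78.2 %

ω = 2π × 2888/60 = 302.4 rad/s; P_out = τω = 16 × 302.4 = 4838 W
P_in = V·I·cosφ = 220 × 32.3 × 0.871 = 6189 W
η = P_out / P_in = 4838 / 6189 = 0.782 = 78.2%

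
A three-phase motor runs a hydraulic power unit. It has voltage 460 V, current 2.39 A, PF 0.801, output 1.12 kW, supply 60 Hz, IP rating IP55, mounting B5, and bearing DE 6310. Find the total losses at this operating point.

P_in = √3·V·I·cosφ = 1.732×460×2.39×0.801 = 1525 W
P_out = 1120 W
Losses = P_in − P_out = 1525 − 1120 = 405 W

405 W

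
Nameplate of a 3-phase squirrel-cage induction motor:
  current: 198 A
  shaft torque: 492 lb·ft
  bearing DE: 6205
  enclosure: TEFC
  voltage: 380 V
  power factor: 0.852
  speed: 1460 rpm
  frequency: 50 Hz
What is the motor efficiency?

τ = 492 lb·ft × 1.356 = 667.2 N·m
ω = 2π × 1460/60 = 152.9 rad/s; P_out = τω = 667.2 × 152.9 = 102015 W
P_in = √3·V_L·I_L·cosφ = 1.732 × 380 × 198 × 0.852 = 111029 W
η = P_out / P_in = 102015 / 111029 = 0.919 = 91.9%

91.9 %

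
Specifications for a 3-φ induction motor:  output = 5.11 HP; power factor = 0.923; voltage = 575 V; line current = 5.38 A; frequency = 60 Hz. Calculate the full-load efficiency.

77.1 %

P_out = 5.11 × 746 = 3812 W
P_in = √3·V_L·I_L·cosφ = 1.732 × 575 × 5.38 × 0.923 = 4945 W
η = P_out / P_in = 3812 / 4945 = 0.771 = 77.1%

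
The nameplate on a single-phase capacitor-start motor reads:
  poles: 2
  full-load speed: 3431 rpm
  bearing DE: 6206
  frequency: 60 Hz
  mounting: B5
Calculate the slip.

4.69 %

n_s = 120f/p = 120×60/2 = 3600 rpm
s = (n_s − n)/n_s = (3600 − 3431)/3600 = 0.0469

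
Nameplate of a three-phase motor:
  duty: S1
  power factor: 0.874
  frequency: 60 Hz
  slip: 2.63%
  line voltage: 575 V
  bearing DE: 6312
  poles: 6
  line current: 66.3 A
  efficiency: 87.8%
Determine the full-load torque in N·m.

414 N·m

P_in = √3·V·I·cosφ = 1.732 × 575 × 66.3 × 0.874 = 57709 W
P_out = η·P_in = 0.878 × 57709 = 50669 W
n_s = 120×60/6 = 1200 rpm; n = 1200×(1−0.0263) = 1168 rpm
ω = 2π×1168/60 = 122.3 rad/s
τ = P_out/ω = 50669/122.3 = 414 N·m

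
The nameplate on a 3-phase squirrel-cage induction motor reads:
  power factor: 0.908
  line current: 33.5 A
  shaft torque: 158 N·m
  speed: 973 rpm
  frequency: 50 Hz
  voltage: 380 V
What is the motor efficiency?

80.4 %

ω = 2π × 973/60 = 101.9 rad/s; P_out = τω = 158 × 101.9 = 16100 W
P_in = √3·V_L·I_L·cosφ = 1.732 × 380 × 33.5 × 0.908 = 20020 W
η = P_out / P_in = 16100 / 20020 = 0.804 = 80.4%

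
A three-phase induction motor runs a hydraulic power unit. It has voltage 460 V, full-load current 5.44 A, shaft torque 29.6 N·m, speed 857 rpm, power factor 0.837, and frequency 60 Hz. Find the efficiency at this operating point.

73.2 %

ω = 2π × 857/60 = 89.74 rad/s; P_out = τω = 29.6 × 89.74 = 2656 W
P_in = √3·V_L·I_L·cosφ = 1.732 × 460 × 5.44 × 0.837 = 3628 W
η = P_out / P_in = 2656 / 3628 = 0.732 = 73.2%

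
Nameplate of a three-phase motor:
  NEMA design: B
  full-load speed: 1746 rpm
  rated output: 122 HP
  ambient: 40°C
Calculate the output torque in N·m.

498 N·m

P_out = 122 × 746 = 91012 W
ω = 2π × 1746/60 = 182.8 rad/s
τ = P_out/ω = 91012/182.8 = 498 N·m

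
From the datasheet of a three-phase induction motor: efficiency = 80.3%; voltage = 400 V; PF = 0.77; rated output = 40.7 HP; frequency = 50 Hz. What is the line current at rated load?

70.9 A

P_out = 40.7 × 746 = 30362 W
P_in = P_out / η = 30362 / 0.803 = 37811 W
I_L = P_in / (√3·V_L·cosφ) = 37811 / (1.732 × 400 × 0.77) = 70.9 A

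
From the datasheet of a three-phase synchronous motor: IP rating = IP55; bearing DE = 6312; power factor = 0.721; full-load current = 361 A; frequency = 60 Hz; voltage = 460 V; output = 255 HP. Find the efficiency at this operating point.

91.7 %

P_out = 255 × 746 = 190230 W
P_in = √3·V_L·I_L·cosφ = 1.732 × 460 × 361 × 0.721 = 207371 W
η = P_out / P_in = 190230 / 207371 = 0.917 = 91.7%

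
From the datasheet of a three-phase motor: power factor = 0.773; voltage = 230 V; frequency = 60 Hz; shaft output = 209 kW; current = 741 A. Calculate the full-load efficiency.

91.6 %

P_out = 209 kW = 209000 W
P_in = √3·V_L·I_L·cosφ = 1.732 × 230 × 741 × 0.773 = 228178 W
η = P_out / P_in = 209000 / 228178 = 0.916 = 91.6%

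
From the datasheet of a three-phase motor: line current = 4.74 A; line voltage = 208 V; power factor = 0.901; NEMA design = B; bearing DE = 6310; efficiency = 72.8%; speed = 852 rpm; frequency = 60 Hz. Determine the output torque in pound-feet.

P_in = √3·V·I·cosφ = 1.732 × 208 × 4.74 × 0.901 = 1539 W
P_out = η·P_in = 0.728 × 1539 = 1120 W
n = 852 rpm
ω = 2π×852/60 = 89.22 rad/s
τ = P_out/ω = 1120/89.22 = 12.55 N·m
In lb·ft: 12.55/1.356 = 9.26 lb·ft

9.26 lb·ft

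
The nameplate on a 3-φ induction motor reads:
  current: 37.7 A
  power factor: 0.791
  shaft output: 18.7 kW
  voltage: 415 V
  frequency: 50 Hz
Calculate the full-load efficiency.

P_out = 18.7 kW = 18700 W
P_in = √3·V_L·I_L·cosφ = 1.732 × 415 × 37.7 × 0.791 = 21435 W
η = P_out / P_in = 18700 / 21435 = 0.872 = 87.2%

87.2 %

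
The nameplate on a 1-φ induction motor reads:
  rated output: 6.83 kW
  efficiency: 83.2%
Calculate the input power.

8.21 kW

P_out = 6830 W
P_in = P_out/η = 6830/0.832 = 8209 W = 8.21 kW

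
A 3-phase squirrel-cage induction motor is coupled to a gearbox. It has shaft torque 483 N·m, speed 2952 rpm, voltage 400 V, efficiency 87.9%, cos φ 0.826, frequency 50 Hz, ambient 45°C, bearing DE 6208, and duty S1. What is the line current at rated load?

297 A

ω = 2π×2952/60 = 309.1 rad/s; P_out = τω = 483 × 309.1 = 149295 W
P_in = P_out / η = 149295 / 0.879 = 169846 W
I_L = P_in / (√3·V_L·cosφ) = 169846 / (1.732 × 400 × 0.826) = 297 A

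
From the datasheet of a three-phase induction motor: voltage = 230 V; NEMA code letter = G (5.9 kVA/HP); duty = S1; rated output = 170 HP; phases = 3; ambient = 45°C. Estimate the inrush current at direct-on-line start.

S_LR = 5.9 × 170 = 1003 kVA
I_LR = S_LR/(√3·V_L) = 1003000/(1.732×230) = 2520 A

2520 A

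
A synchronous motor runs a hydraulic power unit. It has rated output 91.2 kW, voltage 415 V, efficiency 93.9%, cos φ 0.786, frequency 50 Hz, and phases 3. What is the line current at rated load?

P_out = 91.2 kW = 91200 W
P_in = P_out / η = 91200 / 0.939 = 97125 W
I_L = P_in / (√3·V_L·cosφ) = 97125 / (1.732 × 415 × 0.786) = 172 A

172 A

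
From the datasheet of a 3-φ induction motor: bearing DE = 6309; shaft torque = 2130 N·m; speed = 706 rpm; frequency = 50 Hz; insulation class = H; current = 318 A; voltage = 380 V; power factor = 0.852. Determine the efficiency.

88.3 %

ω = 2π × 706/60 = 73.93 rad/s; P_out = τω = 2130 × 73.93 = 157471 W
P_in = √3·V_L·I_L·cosφ = 1.732 × 380 × 318 × 0.852 = 178319 W
η = P_out / P_in = 157471 / 178319 = 0.883 = 88.3%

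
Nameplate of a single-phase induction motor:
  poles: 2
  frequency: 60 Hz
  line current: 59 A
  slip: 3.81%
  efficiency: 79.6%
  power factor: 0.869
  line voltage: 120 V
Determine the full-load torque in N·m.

13.5 N·m

P_in = V·I·cosφ = 120 × 59 × 0.869 = 6153 W
P_out = η·P_in = 0.796 × 6153 = 4898 W
n_s = 120×60/2 = 3600 rpm; n = 3600×(1−0.0381) = 3463 rpm
ω = 2π×3463/60 = 362.6 rad/s
τ = P_out/ω = 4898/362.6 = 13.5 N·m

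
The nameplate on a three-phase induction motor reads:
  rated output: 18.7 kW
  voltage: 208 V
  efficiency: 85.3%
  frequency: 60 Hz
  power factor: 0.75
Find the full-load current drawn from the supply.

P_out = 18.7 kW = 18700 W
P_in = P_out / η = 18700 / 0.853 = 21923 W
I_L = P_in / (√3·V_L·cosφ) = 21923 / (1.732 × 208 × 0.75) = 81.1 A

81.1 A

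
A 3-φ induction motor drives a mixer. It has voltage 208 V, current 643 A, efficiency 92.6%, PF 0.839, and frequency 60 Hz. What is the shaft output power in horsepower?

P_in = √3·V·I·cosφ = 1.732 × 208 × 643 × 0.839 = 194350 W
P_out = η·P_in = 0.926 × 194350 = 179968 W
= 179968/746 = 241 HP

241 HP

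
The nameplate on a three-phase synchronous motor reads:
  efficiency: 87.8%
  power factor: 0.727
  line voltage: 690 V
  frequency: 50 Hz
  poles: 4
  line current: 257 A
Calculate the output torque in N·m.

P_in = √3·V·I·cosφ = 1.732 × 690 × 257 × 0.727 = 223288 W
P_out = η·P_in = 0.878 × 223288 = 196047 W
n = n_s = 120×50/4 = 1500 rpm (synchronous)
ω = 2π×1500/60 = 157.1 rad/s
τ = P_out/ω = 196047/157.1 = 1250 N·m

1250 N·m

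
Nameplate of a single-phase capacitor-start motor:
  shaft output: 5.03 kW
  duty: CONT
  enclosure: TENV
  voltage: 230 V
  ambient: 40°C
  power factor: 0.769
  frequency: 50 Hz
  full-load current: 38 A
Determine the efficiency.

P_out = 5.03 kW = 5030 W
P_in = V·I·cosφ = 230 × 38 × 0.769 = 6721 W
η = P_out / P_in = 5030 / 6721 = 0.748 = 74.8%

74.8 %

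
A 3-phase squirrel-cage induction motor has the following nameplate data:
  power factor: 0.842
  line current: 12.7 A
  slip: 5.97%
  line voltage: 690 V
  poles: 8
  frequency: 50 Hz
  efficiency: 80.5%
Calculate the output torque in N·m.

139 N·m

P_in = √3·V·I·cosφ = 1.732 × 690 × 12.7 × 0.842 = 12779 W
P_out = η·P_in = 0.805 × 12779 = 10287 W
n_s = 120×50/8 = 750 rpm; n = 750×(1−0.0597) = 705 rpm
ω = 2π×705/60 = 73.83 rad/s
τ = P_out/ω = 10287/73.83 = 139 N·m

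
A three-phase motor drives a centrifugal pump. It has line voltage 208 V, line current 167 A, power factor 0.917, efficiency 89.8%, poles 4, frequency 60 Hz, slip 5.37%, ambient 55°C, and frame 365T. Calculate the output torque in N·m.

278 N·m

P_in = √3·V·I·cosφ = 1.732 × 208 × 167 × 0.917 = 55169 W
P_out = η·P_in = 0.898 × 55169 = 49542 W
n_s = 120×60/4 = 1800 rpm; n = 1800×(1−0.0537) = 1703 rpm
ω = 2π×1703/60 = 178.3 rad/s
τ = P_out/ω = 49542/178.3 = 278 N·m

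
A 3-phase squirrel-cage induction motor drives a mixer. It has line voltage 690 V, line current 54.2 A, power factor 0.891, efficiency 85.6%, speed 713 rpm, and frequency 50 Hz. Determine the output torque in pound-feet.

488 lb·ft

P_in = √3·V·I·cosφ = 1.732 × 690 × 54.2 × 0.891 = 57713 W
P_out = η·P_in = 0.856 × 57713 = 49402 W
n = 713 rpm
ω = 2π×713/60 = 74.67 rad/s
τ = P_out/ω = 49402/74.67 = 661.6 N·m
In lb·ft: 661.6/1.356 = 488 lb·ft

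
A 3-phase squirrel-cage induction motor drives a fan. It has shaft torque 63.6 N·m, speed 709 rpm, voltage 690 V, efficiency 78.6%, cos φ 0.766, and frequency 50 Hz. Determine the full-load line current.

ω = 2π×709/60 = 74.25 rad/s; P_out = τω = 63.6 × 74.25 = 4722 W
P_in = P_out / η = 4722 / 0.786 = 6008 W
I_L = P_in / (√3·V_L·cosφ) = 6008 / (1.732 × 690 × 0.766) = 6.56 A

6.56 A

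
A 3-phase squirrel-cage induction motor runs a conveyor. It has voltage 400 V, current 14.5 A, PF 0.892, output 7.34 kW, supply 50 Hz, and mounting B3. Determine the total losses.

1620 W

P_in = √3·V·I·cosφ = 1.732×400×14.5×0.892 = 8961 W
P_out = 7340 W
Losses = P_in − P_out = 8961 − 7340 = 1621 W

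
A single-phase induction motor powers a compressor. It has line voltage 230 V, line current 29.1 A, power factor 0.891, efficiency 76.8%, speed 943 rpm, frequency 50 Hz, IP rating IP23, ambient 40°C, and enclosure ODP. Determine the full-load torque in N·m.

P_in = V·I·cosφ = 230 × 29.1 × 0.891 = 5963 W
P_out = η·P_in = 0.768 × 5963 = 4580 W
n = 943 rpm
ω = 2π×943/60 = 98.75 rad/s
τ = P_out/ω = 4580/98.75 = 46.4 N·m

46.4 N·m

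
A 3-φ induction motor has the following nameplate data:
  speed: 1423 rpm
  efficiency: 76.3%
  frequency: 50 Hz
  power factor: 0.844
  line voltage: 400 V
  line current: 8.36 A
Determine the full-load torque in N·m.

25 N·m

P_in = √3·V·I·cosφ = 1.732 × 400 × 8.36 × 0.844 = 4888 W
P_out = η·P_in = 0.763 × 4888 = 3730 W
n = 1423 rpm
ω = 2π×1423/60 = 149 rad/s
τ = P_out/ω = 3730/149 = 25 N·m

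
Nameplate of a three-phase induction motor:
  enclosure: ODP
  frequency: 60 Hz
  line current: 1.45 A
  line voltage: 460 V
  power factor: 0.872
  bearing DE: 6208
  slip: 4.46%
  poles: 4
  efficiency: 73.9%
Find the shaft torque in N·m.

P_in = √3·V·I·cosφ = 1.732 × 460 × 1.45 × 0.872 = 1007 W
P_out = η·P_in = 0.739 × 1007 = 744 W
n_s = 120×60/4 = 1800 rpm; n = 1800×(1−0.0446) = 1720 rpm
ω = 2π×1720/60 = 180.1 rad/s
τ = P_out/ω = 744/180.1 = 4.13 N·m

4.13 N·m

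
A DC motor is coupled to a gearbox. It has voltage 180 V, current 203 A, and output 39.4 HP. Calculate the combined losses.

7150 W

P_in = V·I = 180×203 = 36540 W
P_out = 39.4×746 = 29392 W
Losses = P_in − P_out = 36540 − 29392 = 7148 W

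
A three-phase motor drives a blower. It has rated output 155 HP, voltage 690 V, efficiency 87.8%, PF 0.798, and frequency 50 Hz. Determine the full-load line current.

P_out = 155 × 746 = 115630 W
P_in = P_out / η = 115630 / 0.878 = 131697 W
I_L = P_in / (√3·V_L·cosφ) = 131697 / (1.732 × 690 × 0.798) = 138 A

138 A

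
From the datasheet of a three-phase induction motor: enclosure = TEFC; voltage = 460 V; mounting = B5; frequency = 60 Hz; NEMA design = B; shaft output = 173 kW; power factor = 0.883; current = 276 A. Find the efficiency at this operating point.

89.1 %

P_out = 173 kW = 173000 W
P_in = √3·V_L·I_L·cosφ = 1.732 × 460 × 276 × 0.883 = 194167 W
η = P_out / P_in = 173000 / 194167 = 0.891 = 89.1%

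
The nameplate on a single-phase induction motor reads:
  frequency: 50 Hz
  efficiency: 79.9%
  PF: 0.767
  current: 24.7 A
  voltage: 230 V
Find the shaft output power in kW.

3.48 kW

P_in = V·I·cosφ = 230 × 24.7 × 0.767 = 4357 W
P_out = η·P_in = 0.799 × 4357 = 3481 W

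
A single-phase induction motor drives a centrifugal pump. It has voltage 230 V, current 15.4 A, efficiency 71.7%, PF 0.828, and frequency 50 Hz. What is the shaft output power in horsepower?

2.82 HP

P_in = V·I·cosφ = 230 × 15.4 × 0.828 = 2933 W
P_out = η·P_in = 0.717 × 2933 = 2103 W
= 2103/746 = 2.82 HP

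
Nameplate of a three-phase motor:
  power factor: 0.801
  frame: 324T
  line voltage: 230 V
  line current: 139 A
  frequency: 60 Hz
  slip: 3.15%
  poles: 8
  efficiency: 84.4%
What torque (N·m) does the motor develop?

410 N·m

P_in = √3·V·I·cosφ = 1.732 × 230 × 139 × 0.801 = 44353 W
P_out = η·P_in = 0.844 × 44353 = 37434 W
n_s = 120×60/8 = 900 rpm; n = 900×(1−0.0315) = 872 rpm
ω = 2π×872/60 = 91.32 rad/s
τ = P_out/ω = 37434/91.32 = 410 N·m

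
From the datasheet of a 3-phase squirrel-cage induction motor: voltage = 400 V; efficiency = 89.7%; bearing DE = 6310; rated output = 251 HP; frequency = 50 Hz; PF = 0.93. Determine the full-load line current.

P_out = 251 × 746 = 187246 W
P_in = P_out / η = 187246 / 0.897 = 208747 W
I_L = P_in / (√3·V_L·cosφ) = 208747 / (1.732 × 400 × 0.93) = 324 A

324 A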